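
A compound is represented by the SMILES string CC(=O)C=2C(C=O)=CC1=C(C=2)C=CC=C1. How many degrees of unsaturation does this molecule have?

Molecular formula: C13H10O2.
DoU = (2C + 2 + N − H − X) / 2, where X is the halogen count and O/S are ignored.
    = (2·13 + 2 + 0 − 10 − 0) / 2 = 18 / 2 = 9.

9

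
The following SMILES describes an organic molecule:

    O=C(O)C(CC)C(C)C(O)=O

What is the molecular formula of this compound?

C7H12O4

Walk through each heavy atom and fill implicit hydrogens from standard valence (C 4, N 3, O 2, S 2, halogen 1):
  atom 1: O, bond orders sum to 2 (valence 2) → 0 H
  atom 2: C, bond orders sum to 4 (valence 4) → 0 H
  atom 3: O, bond orders sum to 1 (valence 2) → 1 H
  atom 4: C, bond orders sum to 3 (valence 4) → 1 H
  atom 5: C, bond orders sum to 2 (valence 4) → 2 H
  atom 6: C, bond orders sum to 1 (valence 4) → 3 H
  atom 7: C, bond orders sum to 3 (valence 4) → 1 H
  atom 8: C, bond orders sum to 1 (valence 4) → 3 H
  atom 9: C, bond orders sum to 4 (valence 4) → 0 H
  atom 10: O, bond orders sum to 1 (valence 2) → 1 H
  atom 11: O, bond orders sum to 2 (valence 2) → 0 H
Totals → C:7, H:12, O:4.
In Hill order: C7H12O4.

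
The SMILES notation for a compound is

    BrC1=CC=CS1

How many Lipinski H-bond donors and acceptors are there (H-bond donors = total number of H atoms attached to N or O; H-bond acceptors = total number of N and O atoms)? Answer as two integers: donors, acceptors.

Donors: find every N or O and count the H atoms it carries.
  (no N or O atoms present)
Lipinski HBD = 0.
Acceptors: N atoms = 0, O atoms = 0 → HBA = 0.

0, 0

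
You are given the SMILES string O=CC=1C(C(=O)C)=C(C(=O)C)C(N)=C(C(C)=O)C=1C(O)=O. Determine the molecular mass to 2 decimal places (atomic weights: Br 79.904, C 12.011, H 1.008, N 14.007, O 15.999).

First, the molecular formula is C14H13NO6 (counting implicit H from valence).
  C: 14 × 12.011 = 168.154
  H: 13 × 1.008 = 13.104
  N: 1 × 14.007 = 14.007
  O: 6 × 15.999 = 95.994
Sum: 14×12.011 + 13×1.008 + 1×14.007 + 6×15.999 = 291.259 → 291.26 g/mol.

291.26 g/mol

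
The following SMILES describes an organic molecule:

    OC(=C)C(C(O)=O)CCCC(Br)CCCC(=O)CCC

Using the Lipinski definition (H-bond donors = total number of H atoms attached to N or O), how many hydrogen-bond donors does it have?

Donors: find every N or O and count the H atoms it carries.
  atom 1 (O): bond orders sum to 1 → 1 H
  atom 6 (O): bond orders sum to 1 → 1 H
  atom 7 (O): bond orders sum to 2 → 0 H
  atom 17 (O): bond orders sum to 2 → 0 H
Lipinski HBD = 2.

2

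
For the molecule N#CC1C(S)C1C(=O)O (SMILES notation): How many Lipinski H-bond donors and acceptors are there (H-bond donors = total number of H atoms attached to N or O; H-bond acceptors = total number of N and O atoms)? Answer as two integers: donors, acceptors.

1, 3

Donors: find every N or O and count the H atoms it carries.
  atom 1 (N): bond orders sum to 3 → 0 H
  atom 8 (O): bond orders sum to 2 → 0 H
  atom 9 (O): bond orders sum to 1 → 1 H
Lipinski HBD = 1.
Acceptors: N atoms = 1, O atoms = 2 → HBA = 3.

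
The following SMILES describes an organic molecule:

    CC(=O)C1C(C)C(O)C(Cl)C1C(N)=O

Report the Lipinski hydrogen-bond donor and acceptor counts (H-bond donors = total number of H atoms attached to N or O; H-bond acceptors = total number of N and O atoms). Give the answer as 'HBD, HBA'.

Donors: find every N or O and count the H atoms it carries.
  atom 3 (O): bond orders sum to 2 → 0 H
  atom 8 (O): bond orders sum to 1 → 1 H
  atom 13 (N): bond orders sum to 1 → 2 H
  atom 14 (O): bond orders sum to 2 → 0 H
Lipinski HBD = 3.
Acceptors: N atoms = 1, O atoms = 3 → HBA = 4.

3, 4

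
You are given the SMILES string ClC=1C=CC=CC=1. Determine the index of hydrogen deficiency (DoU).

4

Molecular formula: C6H5Cl.
DoU = (2C + 2 + N − H − X) / 2, where X is the halogen count and O/S are ignored.
    = (2·6 + 2 + 0 − 5 − 1) / 2 = 8 / 2 = 4.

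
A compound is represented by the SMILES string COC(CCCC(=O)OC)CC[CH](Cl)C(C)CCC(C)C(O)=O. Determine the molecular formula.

C17H31ClO5

Walk through each heavy atom and fill implicit hydrogens from standard valence (C 4, N 3, O 2, S 2, halogen 1):
  atom 1: C, bond orders sum to 1 (valence 4) → 3 H
  atom 2: O, bond orders sum to 2 (valence 2) → 0 H
  atom 3: C, bond orders sum to 3 (valence 4) → 1 H
  atom 4: C, bond orders sum to 2 (valence 4) → 2 H
  atom 5: C, bond orders sum to 2 (valence 4) → 2 H
  atom 6: C, bond orders sum to 2 (valence 4) → 2 H
  atom 7: C, bond orders sum to 4 (valence 4) → 0 H
  atom 8: O, bond orders sum to 2 (valence 2) → 0 H
  atom 9: O, bond orders sum to 2 (valence 2) → 0 H
  atom 10: C, bond orders sum to 1 (valence 4) → 3 H
  atom 11: C, bond orders sum to 2 (valence 4) → 2 H
  atom 12: C, bond orders sum to 2 (valence 4) → 2 H
  atom 13: C with explicit H count 1
  atom 14: Cl (halogen, monovalent) → 0 H
  atom 15: C, bond orders sum to 3 (valence 4) → 1 H
  atom 16: C, bond orders sum to 1 (valence 4) → 3 H
  atom 17: C, bond orders sum to 2 (valence 4) → 2 H
  atom 18: C, bond orders sum to 2 (valence 4) → 2 H
  atom 19: C, bond orders sum to 3 (valence 4) → 1 H
  atom 20: C, bond orders sum to 1 (valence 4) → 3 H
  atom 21: C, bond orders sum to 4 (valence 4) → 0 H
  atom 22: O, bond orders sum to 1 (valence 2) → 1 H
  atom 23: O, bond orders sum to 2 (valence 2) → 0 H
Totals → C:17, H:31, Cl:1, O:5.
In Hill order: C17H31ClO5.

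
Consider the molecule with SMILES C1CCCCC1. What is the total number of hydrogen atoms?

Walk through each heavy atom and fill implicit hydrogens from standard valence (C 4, N 3, O 2, S 2, halogen 1):
  atom 1: C, bond orders sum to 2 (valence 4) → 2 H
  atom 2: C, bond orders sum to 2 (valence 4) → 2 H
  atom 3: C, bond orders sum to 2 (valence 4) → 2 H
  atom 4: C, bond orders sum to 2 (valence 4) → 2 H
  atom 5: C, bond orders sum to 2 (valence 4) → 2 H
  atom 6: C, bond orders sum to 2 (valence 4) → 2 H
Total hydrogens: 12.

12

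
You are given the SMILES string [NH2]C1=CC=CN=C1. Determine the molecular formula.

C5H6N2

Walk through each heavy atom and fill implicit hydrogens from standard valence (C 4, N 3, O 2, S 2, halogen 1):
  atom 1: N with explicit H count 2
  atom 2: C, bond orders sum to 4 (valence 4) → 0 H
  atom 3: C, bond orders sum to 3 (valence 4) → 1 H
  atom 4: C, bond orders sum to 3 (valence 4) → 1 H
  atom 5: C, bond orders sum to 3 (valence 4) → 1 H
  atom 6: N, bond orders sum to 3 (valence 3) → 0 H
  atom 7: C, bond orders sum to 3 (valence 4) → 1 H
Totals → C:5, H:6, N:2.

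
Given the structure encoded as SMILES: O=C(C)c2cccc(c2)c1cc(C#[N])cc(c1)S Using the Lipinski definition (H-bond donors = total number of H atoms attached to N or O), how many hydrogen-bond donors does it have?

Donors: find every N or O and count the H atoms it carries.
  atom 1 (O): bond orders sum to 2 → 0 H
  atom 14 (N): bond orders sum to 3 → 0 H
Lipinski HBD = 0.

0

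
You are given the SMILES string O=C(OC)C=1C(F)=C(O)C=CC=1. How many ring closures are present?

In SMILES, each pair of matching ring-closure digits denotes one ring-closing bond; the number of such bonds equals the number of independent rings.
Ring-closure bonds here: 1.

1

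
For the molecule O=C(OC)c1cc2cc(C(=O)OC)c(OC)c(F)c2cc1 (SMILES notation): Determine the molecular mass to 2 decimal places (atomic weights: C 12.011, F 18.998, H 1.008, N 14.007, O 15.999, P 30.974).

292.26 g/mol

First, the molecular formula is C15H13FO5 (counting implicit H from valence).
  C: 15 × 12.011 = 180.165
  F: 1 × 18.998 = 18.998
  H: 13 × 1.008 = 13.104
  O: 5 × 15.999 = 79.995
Sum: 15×12.011 + 1×18.998 + 13×1.008 + 5×15.999 = 292.262 → 292.26 g/mol.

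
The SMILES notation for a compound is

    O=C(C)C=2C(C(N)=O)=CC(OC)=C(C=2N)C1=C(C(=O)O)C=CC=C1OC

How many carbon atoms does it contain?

Count every carbon token in the SMILES (each C, including those in ring-closure positions and inside branches).
Carbon count: 18.

18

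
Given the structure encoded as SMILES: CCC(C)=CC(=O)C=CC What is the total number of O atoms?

1

Scan the SMILES for O atoms (remember two-letter symbols like Cl and Br are single atoms).
Oxygen count: 1.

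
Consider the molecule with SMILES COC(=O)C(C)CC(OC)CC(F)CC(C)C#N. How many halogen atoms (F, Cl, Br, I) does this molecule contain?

Halogen atoms appear at heavy-atom position 13 (1×F).
Other groups present: 1 ester, 1 ether, 1 nitrile.
Halogen count: 1.

1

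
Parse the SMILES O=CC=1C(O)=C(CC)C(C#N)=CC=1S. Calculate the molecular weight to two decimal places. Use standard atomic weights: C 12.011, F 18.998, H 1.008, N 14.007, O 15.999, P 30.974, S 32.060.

207.25 g/mol

First, the molecular formula is C10H9NO2S (counting implicit H from valence).
  C: 10 × 12.011 = 120.110
  H: 9 × 1.008 = 9.072
  N: 1 × 14.007 = 14.007
  O: 2 × 15.999 = 31.998
  S: 1 × 32.060 = 32.060
Sum: 10×12.011 + 9×1.008 + 1×14.007 + 2×15.999 + 1×32.060 = 207.247 → 207.25 g/mol.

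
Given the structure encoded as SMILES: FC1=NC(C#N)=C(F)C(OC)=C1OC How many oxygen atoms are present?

2

Scan the SMILES for O atoms (remember two-letter symbols like Cl and Br are single atoms).
Oxygen count: 2.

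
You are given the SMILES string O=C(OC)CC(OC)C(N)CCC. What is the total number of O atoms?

Scan the SMILES for O atoms (remember two-letter symbols like Cl and Br are single atoms).
Oxygen count: 3.

3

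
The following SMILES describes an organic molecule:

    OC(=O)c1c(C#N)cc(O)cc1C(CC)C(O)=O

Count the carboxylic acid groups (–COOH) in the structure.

2

The carboxylic acid motif appears at heavy-atom positions 2, 16 in the SMILES.
Other groups present: 1 hydroxyl, 1 nitrile.
Carboxylic acid count: 2.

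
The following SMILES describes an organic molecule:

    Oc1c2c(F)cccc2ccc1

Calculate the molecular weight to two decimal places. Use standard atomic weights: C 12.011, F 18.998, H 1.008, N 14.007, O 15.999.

First, the molecular formula is C10H7FO (counting implicit H from valence).
  C: 10 × 12.011 = 120.110
  F: 1 × 18.998 = 18.998
  H: 7 × 1.008 = 7.056
  O: 1 × 15.999 = 15.999
Sum: 10×12.011 + 1×18.998 + 7×1.008 + 1×15.999 = 162.163 → 162.16 g/mol.

162.16 g/mol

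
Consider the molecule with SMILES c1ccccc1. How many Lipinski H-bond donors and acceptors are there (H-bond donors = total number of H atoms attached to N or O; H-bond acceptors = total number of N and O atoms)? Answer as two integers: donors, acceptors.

0, 0

Donors: find every N or O and count the H atoms it carries.
  (no N or O atoms present)
Lipinski HBD = 0.
Acceptors: N atoms = 0, O atoms = 0 → HBA = 0.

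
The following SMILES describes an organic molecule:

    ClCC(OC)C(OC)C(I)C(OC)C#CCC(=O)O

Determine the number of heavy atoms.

19

Every atom symbol written in the SMILES (organic subset) is one heavy atom; implicit H are not written.
Heavy atoms by element → C:12, Cl:1, I:1, O:5.
Total: 19.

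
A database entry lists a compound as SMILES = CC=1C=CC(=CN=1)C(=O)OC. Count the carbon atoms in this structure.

8

Count every carbon token in the SMILES (each C, including those in ring-closure positions and inside branches).
Carbon count: 8.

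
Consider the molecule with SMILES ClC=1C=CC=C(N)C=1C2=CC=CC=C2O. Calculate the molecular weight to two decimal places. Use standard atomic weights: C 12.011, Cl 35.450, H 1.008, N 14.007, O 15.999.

219.67 g/mol

First, the molecular formula is C12H10ClNO (counting implicit H from valence).
  C: 12 × 12.011 = 144.132
  Cl: 1 × 35.450 = 35.450
  H: 10 × 1.008 = 10.080
  N: 1 × 14.007 = 14.007
  O: 1 × 15.999 = 15.999
Sum: 12×12.011 + 1×35.450 + 10×1.008 + 1×14.007 + 1×15.999 = 219.668 → 219.67 g/mol.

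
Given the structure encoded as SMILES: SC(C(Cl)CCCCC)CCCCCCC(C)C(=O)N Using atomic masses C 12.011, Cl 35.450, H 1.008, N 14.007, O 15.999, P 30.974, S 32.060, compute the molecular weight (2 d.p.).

321.95 g/mol

First, the molecular formula is C16H32ClNOS (counting implicit H from valence).
  C: 16 × 12.011 = 192.176
  Cl: 1 × 35.450 = 35.450
  H: 32 × 1.008 = 32.256
  N: 1 × 14.007 = 14.007
  O: 1 × 15.999 = 15.999
  S: 1 × 32.060 = 32.060
Sum: 16×12.011 + 1×35.450 + 32×1.008 + 1×14.007 + 1×15.999 + 1×32.060 = 321.948 → 321.95 g/mol.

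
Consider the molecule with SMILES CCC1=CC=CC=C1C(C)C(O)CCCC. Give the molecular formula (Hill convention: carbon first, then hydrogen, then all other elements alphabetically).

C15H24O

Walk through each heavy atom and fill implicit hydrogens from standard valence (C 4, N 3, O 2, S 2, halogen 1):
  atom 1: C, bond orders sum to 1 (valence 4) → 3 H
  atom 2: C, bond orders sum to 2 (valence 4) → 2 H
  atom 3: C, bond orders sum to 4 (valence 4) → 0 H
  atom 4: C, bond orders sum to 3 (valence 4) → 1 H
  atom 5: C, bond orders sum to 3 (valence 4) → 1 H
  atom 6: C, bond orders sum to 3 (valence 4) → 1 H
  atom 7: C, bond orders sum to 3 (valence 4) → 1 H
  atom 8: C, bond orders sum to 4 (valence 4) → 0 H
  atom 9: C, bond orders sum to 3 (valence 4) → 1 H
  atom 10: C, bond orders sum to 1 (valence 4) → 3 H
  atom 11: C, bond orders sum to 3 (valence 4) → 1 H
  atom 12: O, bond orders sum to 1 (valence 2) → 1 H
  atom 13: C, bond orders sum to 2 (valence 4) → 2 H
  atom 14: C, bond orders sum to 2 (valence 4) → 2 H
  atom 15: C, bond orders sum to 2 (valence 4) → 2 H
  atom 16: C, bond orders sum to 1 (valence 4) → 3 H
Totals → C:15, H:24, O:1.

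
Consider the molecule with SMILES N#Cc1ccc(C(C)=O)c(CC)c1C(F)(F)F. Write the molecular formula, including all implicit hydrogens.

Walk through each heavy atom and fill implicit hydrogens from standard valence (C 4, N 3, O 2, S 2, halogen 1); for lowercase aromatic atoms, an aromatic c carries 1 H when it has two neighbours and 0 H with three, and aromatic n carries 0 H:
  atom 1: N, bond orders sum to 3 (valence 3) → 0 H
  atom 2: C, bond orders sum to 4 (valence 4) → 0 H
  atom 3: aromatic c, 3 neighbours → 0 H
  atom 4: aromatic c, 2 neighbours → 1 H
  atom 5: aromatic c, 2 neighbours → 1 H
  atom 6: aromatic c, 3 neighbours → 0 H
  atom 7: C, bond orders sum to 4 (valence 4) → 0 H
  atom 8: C, bond orders sum to 1 (valence 4) → 3 H
  atom 9: O, bond orders sum to 2 (valence 2) → 0 H
  atom 10: aromatic c, 3 neighbours → 0 H
  atom 11: C, bond orders sum to 2 (valence 4) → 2 H
  atom 12: C, bond orders sum to 1 (valence 4) → 3 H
  atom 13: aromatic c, 3 neighbours → 0 H
  atom 14: C, bond orders sum to 4 (valence 4) → 0 H
  atom 15: F (halogen, monovalent) → 0 H
  atom 16: F (halogen, monovalent) → 0 H
  atom 17: F (halogen, monovalent) → 0 H
Totals → C:12, H:10, F:3, N:1, O:1.
In Hill order: C12H10F3NO.

C12H10F3NO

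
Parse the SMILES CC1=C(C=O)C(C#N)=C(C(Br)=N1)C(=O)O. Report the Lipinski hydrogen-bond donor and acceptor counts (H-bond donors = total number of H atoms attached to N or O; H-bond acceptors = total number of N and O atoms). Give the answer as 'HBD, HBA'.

1, 5

Donors: find every N or O and count the H atoms it carries.
  atom 5 (O): bond orders sum to 2 → 0 H
  atom 8 (N): bond orders sum to 3 → 0 H
  atom 12 (N): bond orders sum to 3 → 0 H
  atom 14 (O): bond orders sum to 2 → 0 H
  atom 15 (O): bond orders sum to 1 → 1 H
Lipinski HBD = 1.
Acceptors: N atoms = 2, O atoms = 3 → HBA = 5.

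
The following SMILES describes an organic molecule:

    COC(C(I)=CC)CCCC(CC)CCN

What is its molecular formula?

C13H26INO

Walk through each heavy atom and fill implicit hydrogens from standard valence (C 4, N 3, O 2, S 2, halogen 1):
  atom 1: C, bond orders sum to 1 (valence 4) → 3 H
  atom 2: O, bond orders sum to 2 (valence 2) → 0 H
  atom 3: C, bond orders sum to 3 (valence 4) → 1 H
  atom 4: C, bond orders sum to 4 (valence 4) → 0 H
  atom 5: I (halogen, monovalent) → 0 H
  atom 6: C, bond orders sum to 3 (valence 4) → 1 H
  atom 7: C, bond orders sum to 1 (valence 4) → 3 H
  atom 8: C, bond orders sum to 2 (valence 4) → 2 H
  atom 9: C, bond orders sum to 2 (valence 4) → 2 H
  atom 10: C, bond orders sum to 2 (valence 4) → 2 H
  atom 11: C, bond orders sum to 3 (valence 4) → 1 H
  atom 12: C, bond orders sum to 2 (valence 4) → 2 H
  atom 13: C, bond orders sum to 1 (valence 4) → 3 H
  atom 14: C, bond orders sum to 2 (valence 4) → 2 H
  atom 15: C, bond orders sum to 2 (valence 4) → 2 H
  atom 16: N, bond orders sum to 1 (valence 3) → 2 H
Totals → C:13, H:26, I:1, N:1, O:1.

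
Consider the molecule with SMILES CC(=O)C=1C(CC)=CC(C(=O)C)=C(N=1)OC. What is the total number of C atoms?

12

Count every carbon token in the SMILES (each C, including those in ring-closure positions and inside branches).
Carbon count: 12.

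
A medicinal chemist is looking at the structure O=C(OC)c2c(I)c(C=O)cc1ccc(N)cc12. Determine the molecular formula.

C13H10INO3

Walk through each heavy atom and fill implicit hydrogens from standard valence (C 4, N 3, O 2, S 2, halogen 1); for lowercase aromatic atoms, an aromatic c carries 1 H when it has two neighbours and 0 H with three, and aromatic n carries 0 H:
  atom 1: O, bond orders sum to 2 (valence 2) → 0 H
  atom 2: C, bond orders sum to 4 (valence 4) → 0 H
  atom 3: O, bond orders sum to 2 (valence 2) → 0 H
  atom 4: C, bond orders sum to 1 (valence 4) → 3 H
  atom 5: aromatic c, 3 neighbours → 0 H
  atom 6: aromatic c, 3 neighbours → 0 H
  atom 7: I (halogen, monovalent) → 0 H
  atom 8: aromatic c, 3 neighbours → 0 H
  atom 9: C, bond orders sum to 3 (valence 4) → 1 H
  atom 10: O, bond orders sum to 2 (valence 2) → 0 H
  atom 11: aromatic c, 2 neighbours → 1 H
  atom 12: aromatic c, 3 neighbours → 0 H
  atom 13: aromatic c, 2 neighbours → 1 H
  atom 14: aromatic c, 2 neighbours → 1 H
  atom 15: aromatic c, 3 neighbours → 0 H
  atom 16: N, bond orders sum to 1 (valence 3) → 2 H
  atom 17: aromatic c, 2 neighbours → 1 H
  atom 18: aromatic c, 3 neighbours → 0 H
Totals → C:13, H:10, I:1, N:1, O:3.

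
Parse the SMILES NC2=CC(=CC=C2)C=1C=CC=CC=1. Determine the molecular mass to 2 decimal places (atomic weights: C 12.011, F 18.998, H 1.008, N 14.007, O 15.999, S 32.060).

169.23 g/mol

First, the molecular formula is C12H11N (counting implicit H from valence).
  C: 12 × 12.011 = 144.132
  H: 11 × 1.008 = 11.088
  N: 1 × 14.007 = 14.007
Sum: 12×12.011 + 11×1.008 + 1×14.007 = 169.227 → 169.23 g/mol.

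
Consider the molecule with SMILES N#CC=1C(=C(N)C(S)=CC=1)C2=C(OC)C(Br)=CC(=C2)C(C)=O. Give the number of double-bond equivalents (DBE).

Degree of unsaturation = (number of rings) + (number of π bonds).
Ring closures in the SMILES: 2.
π bonds: 7 double bonds (each 1 DoU), 1 triple bond (each 2 DoU) → 9 DoU from unsaturation.
Total DoU = 2 + 9 = 11.

11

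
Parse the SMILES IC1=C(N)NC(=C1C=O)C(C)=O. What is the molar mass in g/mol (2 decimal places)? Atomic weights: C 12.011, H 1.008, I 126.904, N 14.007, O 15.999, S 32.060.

First, the molecular formula is C7H7IN2O2 (counting implicit H from valence).
  C: 7 × 12.011 = 84.077
  H: 7 × 1.008 = 7.056
  I: 1 × 126.904 = 126.904
  N: 2 × 14.007 = 28.014
  O: 2 × 15.999 = 31.998
Sum: 7×12.011 + 7×1.008 + 1×126.904 + 2×14.007 + 2×15.999 = 278.049 → 278.05 g/mol.

278.05 g/mol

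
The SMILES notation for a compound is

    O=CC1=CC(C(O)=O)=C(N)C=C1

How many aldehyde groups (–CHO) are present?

1

The aldehyde motif appears at heavy-atom position 2 in the SMILES.
Other groups present: 1 carboxylic acid, 1 primary amine.
Aldehyde count: 1.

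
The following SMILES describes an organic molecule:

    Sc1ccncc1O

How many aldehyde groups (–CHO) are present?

0

Scan the SMILES for the aldehyde motif — none present.
Groups that are present: 1 hydroxyl, 1 thiol.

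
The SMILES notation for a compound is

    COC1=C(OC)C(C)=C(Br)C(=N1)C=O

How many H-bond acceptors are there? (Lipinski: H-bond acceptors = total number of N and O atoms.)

4

N atoms: 1; O atoms: 3.
Lipinski HBA = 1 + 3 = 4.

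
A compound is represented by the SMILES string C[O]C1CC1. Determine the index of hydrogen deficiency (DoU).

1

Molecular formula: C4H8O.
DoU = (2C + 2 + N − H − X) / 2, where X is the halogen count and O/S are ignored.
    = (2·4 + 2 + 0 − 8 − 0) / 2 = 2 / 2 = 1.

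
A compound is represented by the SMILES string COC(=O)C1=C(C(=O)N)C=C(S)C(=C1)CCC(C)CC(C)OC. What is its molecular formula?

C17H25NO4S

Walk through each heavy atom and fill implicit hydrogens from standard valence (C 4, N 3, O 2, S 2, halogen 1):
  atom 1: C, bond orders sum to 1 (valence 4) → 3 H
  atom 2: O, bond orders sum to 2 (valence 2) → 0 H
  atom 3: C, bond orders sum to 4 (valence 4) → 0 H
  atom 4: O, bond orders sum to 2 (valence 2) → 0 H
  atom 5: C, bond orders sum to 4 (valence 4) → 0 H
  atom 6: C, bond orders sum to 4 (valence 4) → 0 H
  atom 7: C, bond orders sum to 4 (valence 4) → 0 H
  atom 8: O, bond orders sum to 2 (valence 2) → 0 H
  atom 9: N, bond orders sum to 1 (valence 3) → 2 H
  atom 10: C, bond orders sum to 3 (valence 4) → 1 H
  atom 11: C, bond orders sum to 4 (valence 4) → 0 H
  atom 12: S, bond orders sum to 1 (valence 2) → 1 H
  atom 13: C, bond orders sum to 4 (valence 4) → 0 H
  atom 14: C, bond orders sum to 3 (valence 4) → 1 H
  atom 15: C, bond orders sum to 2 (valence 4) → 2 H
  atom 16: C, bond orders sum to 2 (valence 4) → 2 H
  atom 17: C, bond orders sum to 3 (valence 4) → 1 H
  atom 18: C, bond orders sum to 1 (valence 4) → 3 H
  atom 19: C, bond orders sum to 2 (valence 4) → 2 H
  atom 20: C, bond orders sum to 3 (valence 4) → 1 H
  atom 21: C, bond orders sum to 1 (valence 4) → 3 H
  atom 22: O, bond orders sum to 2 (valence 2) → 0 H
  atom 23: C, bond orders sum to 1 (valence 4) → 3 H
Totals → C:17, H:25, N:1, O:4, S:1.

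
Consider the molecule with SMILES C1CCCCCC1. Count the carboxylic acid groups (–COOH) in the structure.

Scan the SMILES for the carboxylic acid motif — none present.

0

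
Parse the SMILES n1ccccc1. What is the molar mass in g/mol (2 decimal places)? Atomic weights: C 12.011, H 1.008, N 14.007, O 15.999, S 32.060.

79.10 g/mol

First, the molecular formula is C5H5N (counting implicit H from valence).
  C: 5 × 12.011 = 60.055
  H: 5 × 1.008 = 5.040
  N: 1 × 14.007 = 14.007
Sum: 5×12.011 + 5×1.008 + 1×14.007 = 79.102 → 79.10 g/mol.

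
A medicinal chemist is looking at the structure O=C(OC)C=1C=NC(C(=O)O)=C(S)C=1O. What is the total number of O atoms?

Scan the SMILES for O atoms (remember two-letter symbols like Cl and Br are single atoms).
Oxygen count: 5.

5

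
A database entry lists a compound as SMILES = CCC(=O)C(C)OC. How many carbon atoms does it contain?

6

Count every carbon token in the SMILES (each C, including those in ring-closure positions and inside branches).
Carbon count: 6.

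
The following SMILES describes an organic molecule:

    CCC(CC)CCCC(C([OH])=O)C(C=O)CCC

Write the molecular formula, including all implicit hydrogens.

Walk through each heavy atom and fill implicit hydrogens from standard valence (C 4, N 3, O 2, S 2, halogen 1):
  atom 1: C, bond orders sum to 1 (valence 4) → 3 H
  atom 2: C, bond orders sum to 2 (valence 4) → 2 H
  atom 3: C, bond orders sum to 3 (valence 4) → 1 H
  atom 4: C, bond orders sum to 2 (valence 4) → 2 H
  atom 5: C, bond orders sum to 1 (valence 4) → 3 H
  atom 6: C, bond orders sum to 2 (valence 4) → 2 H
  atom 7: C, bond orders sum to 2 (valence 4) → 2 H
  atom 8: C, bond orders sum to 2 (valence 4) → 2 H
  atom 9: C, bond orders sum to 3 (valence 4) → 1 H
  atom 10: C, bond orders sum to 4 (valence 4) → 0 H
  atom 11: O with explicit H count 1
  atom 12: O, bond orders sum to 2 (valence 2) → 0 H
  atom 13: C, bond orders sum to 3 (valence 4) → 1 H
  atom 14: C, bond orders sum to 3 (valence 4) → 1 H
  atom 15: O, bond orders sum to 2 (valence 2) → 0 H
  atom 16: C, bond orders sum to 2 (valence 4) → 2 H
  atom 17: C, bond orders sum to 2 (valence 4) → 2 H
  atom 18: C, bond orders sum to 1 (valence 4) → 3 H
Totals → C:15, H:28, O:3.
In Hill order: C15H28O3.

C15H28O3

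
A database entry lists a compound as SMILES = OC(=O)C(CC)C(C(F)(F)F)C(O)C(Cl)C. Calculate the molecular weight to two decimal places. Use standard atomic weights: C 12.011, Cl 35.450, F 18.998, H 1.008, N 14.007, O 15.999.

First, the molecular formula is C9H14ClF3O3 (counting implicit H from valence).
  C: 9 × 12.011 = 108.099
  Cl: 1 × 35.450 = 35.450
  F: 3 × 18.998 = 56.994
  H: 14 × 1.008 = 14.112
  O: 3 × 15.999 = 47.997
Sum: 9×12.011 + 1×35.450 + 3×18.998 + 14×1.008 + 3×15.999 = 262.652 → 262.65 g/mol.

262.65 g/mol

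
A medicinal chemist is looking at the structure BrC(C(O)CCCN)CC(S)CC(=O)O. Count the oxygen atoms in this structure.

Scan the SMILES for O atoms (remember two-letter symbols like Cl and Br are single atoms).
Oxygen count: 3.

3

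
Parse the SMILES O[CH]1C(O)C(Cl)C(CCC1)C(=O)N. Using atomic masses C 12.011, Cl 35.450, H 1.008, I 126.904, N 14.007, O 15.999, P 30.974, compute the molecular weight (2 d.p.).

207.65 g/mol

First, the molecular formula is C8H14ClNO3 (counting implicit H from valence).
  C: 8 × 12.011 = 96.088
  Cl: 1 × 35.450 = 35.450
  H: 14 × 1.008 = 14.112
  N: 1 × 14.007 = 14.007
  O: 3 × 15.999 = 47.997
Sum: 8×12.011 + 1×35.450 + 14×1.008 + 1×14.007 + 3×15.999 = 207.654 → 207.65 g/mol.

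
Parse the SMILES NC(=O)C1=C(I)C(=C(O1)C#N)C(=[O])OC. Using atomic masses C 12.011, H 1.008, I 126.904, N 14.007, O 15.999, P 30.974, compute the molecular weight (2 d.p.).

First, the molecular formula is C8H5IN2O4 (counting implicit H from valence).
  C: 8 × 12.011 = 96.088
  H: 5 × 1.008 = 5.040
  I: 1 × 126.904 = 126.904
  N: 2 × 14.007 = 28.014
  O: 4 × 15.999 = 63.996
Sum: 8×12.011 + 5×1.008 + 1×126.904 + 2×14.007 + 4×15.999 = 320.042 → 320.04 g/mol.

320.04 g/mol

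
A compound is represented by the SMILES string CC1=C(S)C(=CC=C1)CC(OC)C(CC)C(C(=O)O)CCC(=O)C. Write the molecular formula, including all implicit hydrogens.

C19H28O4S

Walk through each heavy atom and fill implicit hydrogens from standard valence (C 4, N 3, O 2, S 2, halogen 1):
  atom 1: C, bond orders sum to 1 (valence 4) → 3 H
  atom 2: C, bond orders sum to 4 (valence 4) → 0 H
  atom 3: C, bond orders sum to 4 (valence 4) → 0 H
  atom 4: S, bond orders sum to 1 (valence 2) → 1 H
  atom 5: C, bond orders sum to 4 (valence 4) → 0 H
  atom 6: C, bond orders sum to 3 (valence 4) → 1 H
  atom 7: C, bond orders sum to 3 (valence 4) → 1 H
  atom 8: C, bond orders sum to 3 (valence 4) → 1 H
  atom 9: C, bond orders sum to 2 (valence 4) → 2 H
  atom 10: C, bond orders sum to 3 (valence 4) → 1 H
  atom 11: O, bond orders sum to 2 (valence 2) → 0 H
  atom 12: C, bond orders sum to 1 (valence 4) → 3 H
  atom 13: C, bond orders sum to 3 (valence 4) → 1 H
  atom 14: C, bond orders sum to 2 (valence 4) → 2 H
  atom 15: C, bond orders sum to 1 (valence 4) → 3 H
  atom 16: C, bond orders sum to 3 (valence 4) → 1 H
  atom 17: C, bond orders sum to 4 (valence 4) → 0 H
  atom 18: O, bond orders sum to 2 (valence 2) → 0 H
  atom 19: O, bond orders sum to 1 (valence 2) → 1 H
  atom 20: C, bond orders sum to 2 (valence 4) → 2 H
  atom 21: C, bond orders sum to 2 (valence 4) → 2 H
  atom 22: C, bond orders sum to 4 (valence 4) → 0 H
  atom 23: O, bond orders sum to 2 (valence 2) → 0 H
  atom 24: C, bond orders sum to 1 (valence 4) → 3 H
Totals → C:19, H:28, O:4, S:1.
In Hill order: C19H28O4S.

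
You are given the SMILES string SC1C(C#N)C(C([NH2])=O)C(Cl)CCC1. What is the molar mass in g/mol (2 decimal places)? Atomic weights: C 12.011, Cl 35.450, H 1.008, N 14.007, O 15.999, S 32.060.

First, the molecular formula is C9H13ClN2OS (counting implicit H from valence).
  C: 9 × 12.011 = 108.099
  Cl: 1 × 35.450 = 35.450
  H: 13 × 1.008 = 13.104
  N: 2 × 14.007 = 28.014
  O: 1 × 15.999 = 15.999
  S: 1 × 32.060 = 32.060
Sum: 9×12.011 + 1×35.450 + 13×1.008 + 2×14.007 + 1×15.999 + 1×32.060 = 232.726 → 232.73 g/mol.

232.73 g/mol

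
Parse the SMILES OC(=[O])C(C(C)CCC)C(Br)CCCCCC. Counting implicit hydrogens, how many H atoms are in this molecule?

Walk through each heavy atom and fill implicit hydrogens from standard valence (C 4, N 3, O 2, S 2, halogen 1):
  atom 1: O, bond orders sum to 1 (valence 2) → 1 H
  atom 2: C, bond orders sum to 4 (valence 4) → 0 H
  atom 3: O with explicit H count 0
  atom 4: C, bond orders sum to 3 (valence 4) → 1 H
  atom 5: C, bond orders sum to 3 (valence 4) → 1 H
  atom 6: C, bond orders sum to 1 (valence 4) → 3 H
  atom 7: C, bond orders sum to 2 (valence 4) → 2 H
  atom 8: C, bond orders sum to 2 (valence 4) → 2 H
  atom 9: C, bond orders sum to 1 (valence 4) → 3 H
  atom 10: C, bond orders sum to 3 (valence 4) → 1 H
  atom 11: Br (halogen, monovalent) → 0 H
  atom 12: C, bond orders sum to 2 (valence 4) → 2 H
  atom 13: C, bond orders sum to 2 (valence 4) → 2 H
  atom 14: C, bond orders sum to 2 (valence 4) → 2 H
  atom 15: C, bond orders sum to 2 (valence 4) → 2 H
  atom 16: C, bond orders sum to 2 (valence 4) → 2 H
  atom 17: C, bond orders sum to 1 (valence 4) → 3 H
Total hydrogens: 27.

27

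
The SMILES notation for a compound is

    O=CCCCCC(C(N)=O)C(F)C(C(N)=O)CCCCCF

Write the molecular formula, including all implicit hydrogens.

Walk through each heavy atom and fill implicit hydrogens from standard valence (C 4, N 3, O 2, S 2, halogen 1):
  atom 1: O, bond orders sum to 2 (valence 2) → 0 H
  atom 2: C, bond orders sum to 3 (valence 4) → 1 H
  atom 3: C, bond orders sum to 2 (valence 4) → 2 H
  atom 4: C, bond orders sum to 2 (valence 4) → 2 H
  atom 5: C, bond orders sum to 2 (valence 4) → 2 H
  atom 6: C, bond orders sum to 2 (valence 4) → 2 H
  atom 7: C, bond orders sum to 3 (valence 4) → 1 H
  atom 8: C, bond orders sum to 4 (valence 4) → 0 H
  atom 9: N, bond orders sum to 1 (valence 3) → 2 H
  atom 10: O, bond orders sum to 2 (valence 2) → 0 H
  atom 11: C, bond orders sum to 3 (valence 4) → 1 H
  atom 12: F (halogen, monovalent) → 0 H
  atom 13: C, bond orders sum to 3 (valence 4) → 1 H
  atom 14: C, bond orders sum to 4 (valence 4) → 0 H
  atom 15: N, bond orders sum to 1 (valence 3) → 2 H
  atom 16: O, bond orders sum to 2 (valence 2) → 0 H
  atom 17: C, bond orders sum to 2 (valence 4) → 2 H
  atom 18: C, bond orders sum to 2 (valence 4) → 2 H
  atom 19: C, bond orders sum to 2 (valence 4) → 2 H
  atom 20: C, bond orders sum to 2 (valence 4) → 2 H
  atom 21: C, bond orders sum to 2 (valence 4) → 2 H
  atom 22: F (halogen, monovalent) → 0 H
Totals → C:15, H:26, F:2, N:2, O:3.
In Hill order: C15H26F2N2O3.

C15H26F2N2O3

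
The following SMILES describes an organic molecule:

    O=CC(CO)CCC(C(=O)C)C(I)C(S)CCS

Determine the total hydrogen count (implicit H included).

Walk through each heavy atom and fill implicit hydrogens from standard valence (C 4, N 3, O 2, S 2, halogen 1):
  atom 1: O, bond orders sum to 2 (valence 2) → 0 H
  atom 2: C, bond orders sum to 3 (valence 4) → 1 H
  atom 3: C, bond orders sum to 3 (valence 4) → 1 H
  atom 4: C, bond orders sum to 2 (valence 4) → 2 H
  atom 5: O, bond orders sum to 1 (valence 2) → 1 H
  atom 6: C, bond orders sum to 2 (valence 4) → 2 H
  atom 7: C, bond orders sum to 2 (valence 4) → 2 H
  atom 8: C, bond orders sum to 3 (valence 4) → 1 H
  atom 9: C, bond orders sum to 4 (valence 4) → 0 H
  atom 10: O, bond orders sum to 2 (valence 2) → 0 H
  atom 11: C, bond orders sum to 1 (valence 4) → 3 H
  atom 12: C, bond orders sum to 3 (valence 4) → 1 H
  atom 13: I (halogen, monovalent) → 0 H
  atom 14: C, bond orders sum to 3 (valence 4) → 1 H
  atom 15: S, bond orders sum to 1 (valence 2) → 1 H
  atom 16: C, bond orders sum to 2 (valence 4) → 2 H
  atom 17: C, bond orders sum to 2 (valence 4) → 2 H
  atom 18: S, bond orders sum to 1 (valence 2) → 1 H
Total hydrogens: 21.

21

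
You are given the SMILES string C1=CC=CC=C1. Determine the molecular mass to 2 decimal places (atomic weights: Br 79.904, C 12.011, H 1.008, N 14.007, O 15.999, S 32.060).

First, the molecular formula is C6H6 (counting implicit H from valence).
  C: 6 × 12.011 = 72.066
  H: 6 × 1.008 = 6.048
Sum: 6×12.011 + 6×1.008 = 78.114 → 78.11 g/mol.

78.11 g/mol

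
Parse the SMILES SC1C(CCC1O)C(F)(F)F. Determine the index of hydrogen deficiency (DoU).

Molecular formula: C6H9F3OS.
DoU = (2C + 2 + N − H − X) / 2, where X is the halogen count and O/S are ignored.
    = (2·6 + 2 + 0 − 9 − 3) / 2 = 2 / 2 = 1.

1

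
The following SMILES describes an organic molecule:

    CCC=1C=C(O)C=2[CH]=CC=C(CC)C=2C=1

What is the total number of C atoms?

14

Count every carbon token in the SMILES (each C, including those in ring-closure positions and inside branches).
Carbon count: 14.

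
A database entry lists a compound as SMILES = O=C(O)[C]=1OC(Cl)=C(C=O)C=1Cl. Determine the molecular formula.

C6H2Cl2O4

Walk through each heavy atom and fill implicit hydrogens from standard valence (C 4, N 3, O 2, S 2, halogen 1):
  atom 1: O, bond orders sum to 2 (valence 2) → 0 H
  atom 2: C, bond orders sum to 4 (valence 4) → 0 H
  atom 3: O, bond orders sum to 1 (valence 2) → 1 H
  atom 4: C with explicit H count 0
  atom 5: O, bond orders sum to 2 (valence 2) → 0 H
  atom 6: C, bond orders sum to 4 (valence 4) → 0 H
  atom 7: Cl (halogen, monovalent) → 0 H
  atom 8: C, bond orders sum to 4 (valence 4) → 0 H
  atom 9: C, bond orders sum to 3 (valence 4) → 1 H
  atom 10: O, bond orders sum to 2 (valence 2) → 0 H
  atom 11: C, bond orders sum to 4 (valence 4) → 0 H
  atom 12: Cl (halogen, monovalent) → 0 H
Totals → C:6, H:2, Cl:2, O:4.
In Hill order: C6H2Cl2O4.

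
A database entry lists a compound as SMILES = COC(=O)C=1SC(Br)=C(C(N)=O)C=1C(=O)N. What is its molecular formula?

Walk through each heavy atom and fill implicit hydrogens from standard valence (C 4, N 3, O 2, S 2, halogen 1):
  atom 1: C, bond orders sum to 1 (valence 4) → 3 H
  atom 2: O, bond orders sum to 2 (valence 2) → 0 H
  atom 3: C, bond orders sum to 4 (valence 4) → 0 H
  atom 4: O, bond orders sum to 2 (valence 2) → 0 H
  atom 5: C, bond orders sum to 4 (valence 4) → 0 H
  atom 6: S, bond orders sum to 2 (valence 2) → 0 H
  atom 7: C, bond orders sum to 4 (valence 4) → 0 H
  atom 8: Br (halogen, monovalent) → 0 H
  atom 9: C, bond orders sum to 4 (valence 4) → 0 H
  atom 10: C, bond orders sum to 4 (valence 4) → 0 H
  atom 11: N, bond orders sum to 1 (valence 3) → 2 H
  atom 12: O, bond orders sum to 2 (valence 2) → 0 H
  atom 13: C, bond orders sum to 4 (valence 4) → 0 H
  atom 14: C, bond orders sum to 4 (valence 4) → 0 H
  atom 15: O, bond orders sum to 2 (valence 2) → 0 H
  atom 16: N, bond orders sum to 1 (valence 3) → 2 H
Totals → C:8, H:7, Br:1, N:2, O:4, S:1.

C8H7BrN2O4S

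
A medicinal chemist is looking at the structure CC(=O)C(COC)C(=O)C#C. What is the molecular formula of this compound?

C8H10O3

Walk through each heavy atom and fill implicit hydrogens from standard valence (C 4, N 3, O 2, S 2, halogen 1):
  atom 1: C, bond orders sum to 1 (valence 4) → 3 H
  atom 2: C, bond orders sum to 4 (valence 4) → 0 H
  atom 3: O, bond orders sum to 2 (valence 2) → 0 H
  atom 4: C, bond orders sum to 3 (valence 4) → 1 H
  atom 5: C, bond orders sum to 2 (valence 4) → 2 H
  atom 6: O, bond orders sum to 2 (valence 2) → 0 H
  atom 7: C, bond orders sum to 1 (valence 4) → 3 H
  atom 8: C, bond orders sum to 4 (valence 4) → 0 H
  atom 9: O, bond orders sum to 2 (valence 2) → 0 H
  atom 10: C, bond orders sum to 4 (valence 4) → 0 H
  atom 11: C, bond orders sum to 3 (valence 4) → 1 H
Totals → C:8, H:10, O:3.
In Hill order: C8H10O3.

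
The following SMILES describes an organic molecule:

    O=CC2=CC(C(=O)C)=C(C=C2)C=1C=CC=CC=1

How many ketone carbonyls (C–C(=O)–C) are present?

The ketone motif appears at heavy-atom position 6 in the SMILES.
Other groups present: 1 aldehyde.
Ketone count: 1.

1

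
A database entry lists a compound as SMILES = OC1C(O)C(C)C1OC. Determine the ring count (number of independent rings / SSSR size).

In SMILES, each pair of matching ring-closure digits denotes one ring-closing bond; the number of such bonds equals the number of independent rings.
Ring-closure bonds here: 1.

1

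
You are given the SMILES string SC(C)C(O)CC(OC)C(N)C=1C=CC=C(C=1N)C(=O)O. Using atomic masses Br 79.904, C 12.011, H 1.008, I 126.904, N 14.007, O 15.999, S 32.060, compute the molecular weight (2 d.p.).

314.40 g/mol

First, the molecular formula is C14H22N2O4S (counting implicit H from valence).
  C: 14 × 12.011 = 168.154
  H: 22 × 1.008 = 22.176
  N: 2 × 14.007 = 28.014
  O: 4 × 15.999 = 63.996
  S: 1 × 32.060 = 32.060
Sum: 14×12.011 + 22×1.008 + 2×14.007 + 4×15.999 + 1×32.060 = 314.400 → 314.40 g/mol.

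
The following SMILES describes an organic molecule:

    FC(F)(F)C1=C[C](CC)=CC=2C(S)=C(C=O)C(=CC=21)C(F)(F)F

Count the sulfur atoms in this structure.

Scan the SMILES for S atoms (remember two-letter symbols like Cl and Br are single atoms).
Sulfur count: 1.

1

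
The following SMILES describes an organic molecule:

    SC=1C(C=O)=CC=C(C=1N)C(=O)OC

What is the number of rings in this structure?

In SMILES, each pair of matching ring-closure digits denotes one ring-closing bond; the number of such bonds equals the number of independent rings.
Ring-closure bonds here: 1.

1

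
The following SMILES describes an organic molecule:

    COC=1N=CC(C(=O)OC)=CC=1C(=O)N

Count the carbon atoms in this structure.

Count every carbon token in the SMILES (each C, including those in ring-closure positions and inside branches).
Carbon count: 9.

9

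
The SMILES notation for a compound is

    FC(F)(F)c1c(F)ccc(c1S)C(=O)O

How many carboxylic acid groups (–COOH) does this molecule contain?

1

The carboxylic acid motif appears at heavy-atom position 13 in the SMILES.
Other groups present: 1 thiol.
Carboxylic acid count: 1.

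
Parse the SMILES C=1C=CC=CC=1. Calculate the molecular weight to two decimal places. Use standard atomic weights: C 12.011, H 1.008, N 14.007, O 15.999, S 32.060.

78.11 g/mol

First, the molecular formula is C6H6 (counting implicit H from valence).
  C: 6 × 12.011 = 72.066
  H: 6 × 1.008 = 6.048
Sum: 6×12.011 + 6×1.008 = 78.114 → 78.11 g/mol.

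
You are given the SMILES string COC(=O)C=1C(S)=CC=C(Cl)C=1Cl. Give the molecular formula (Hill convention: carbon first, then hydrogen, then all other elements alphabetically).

C8H6Cl2O2S

Walk through each heavy atom and fill implicit hydrogens from standard valence (C 4, N 3, O 2, S 2, halogen 1):
  atom 1: C, bond orders sum to 1 (valence 4) → 3 H
  atom 2: O, bond orders sum to 2 (valence 2) → 0 H
  atom 3: C, bond orders sum to 4 (valence 4) → 0 H
  atom 4: O, bond orders sum to 2 (valence 2) → 0 H
  atom 5: C, bond orders sum to 4 (valence 4) → 0 H
  atom 6: C, bond orders sum to 4 (valence 4) → 0 H
  atom 7: S, bond orders sum to 1 (valence 2) → 1 H
  atom 8: C, bond orders sum to 3 (valence 4) → 1 H
  atom 9: C, bond orders sum to 3 (valence 4) → 1 H
  atom 10: C, bond orders sum to 4 (valence 4) → 0 H
  atom 11: Cl (halogen, monovalent) → 0 H
  atom 12: C, bond orders sum to 4 (valence 4) → 0 H
  atom 13: Cl (halogen, monovalent) → 0 H
Totals → C:8, H:6, Cl:2, O:2, S:1.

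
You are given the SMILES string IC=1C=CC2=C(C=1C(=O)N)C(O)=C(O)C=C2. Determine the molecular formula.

C11H8INO3

Walk through each heavy atom and fill implicit hydrogens from standard valence (C 4, N 3, O 2, S 2, halogen 1):
  atom 1: I (halogen, monovalent) → 0 H
  atom 2: C, bond orders sum to 4 (valence 4) → 0 H
  atom 3: C, bond orders sum to 3 (valence 4) → 1 H
  atom 4: C, bond orders sum to 3 (valence 4) → 1 H
  atom 5: C, bond orders sum to 4 (valence 4) → 0 H
  atom 6: C, bond orders sum to 4 (valence 4) → 0 H
  atom 7: C, bond orders sum to 4 (valence 4) → 0 H
  atom 8: C, bond orders sum to 4 (valence 4) → 0 H
  atom 9: O, bond orders sum to 2 (valence 2) → 0 H
  atom 10: N, bond orders sum to 1 (valence 3) → 2 H
  atom 11: C, bond orders sum to 4 (valence 4) → 0 H
  atom 12: O, bond orders sum to 1 (valence 2) → 1 H
  atom 13: C, bond orders sum to 4 (valence 4) → 0 H
  atom 14: O, bond orders sum to 1 (valence 2) → 1 H
  atom 15: C, bond orders sum to 3 (valence 4) → 1 H
  atom 16: C, bond orders sum to 3 (valence 4) → 1 H
Totals → C:11, H:8, I:1, N:1, O:3.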